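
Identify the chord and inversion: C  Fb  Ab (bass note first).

The distinct note names are C, Fb, Ab. Stacked in thirds they read Fb–Ab–C, which is an augmented triad on Fb.
With the fifth (C) in the bass, the chord is in second inversion (figured bass 6/4).

Fb augmented, second inversion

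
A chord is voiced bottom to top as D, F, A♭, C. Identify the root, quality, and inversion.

D half-diminished seventh, root position

The pitch classes D, F, Ab, C arrange in thirds as D–F–Ab–C: a D half-diminished seventh chord.
With the root (D) in the bass, the chord is in root position (figured bass 7).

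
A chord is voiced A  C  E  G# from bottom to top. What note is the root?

A

Reordering A, C, E, G# into stacked thirds gives A–C–E–G#; the bottom of that stack, A, is the root.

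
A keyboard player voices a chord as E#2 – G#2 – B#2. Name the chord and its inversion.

The distinct note names are E#, G#, B#. Stacked in thirds they read E#–G#–B#, which is a minor triad on E#.
With the root (E#) in the bass, the chord is in root position (figured bass 5/3).

E# minor, root position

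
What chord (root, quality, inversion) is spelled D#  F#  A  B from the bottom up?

B dominant seventh, first inversion

The pitch classes D#, F#, A, B arrange in thirds as B–D#–F#–A: a B dominant seventh chord.
The lowest note is D#, the third of the chord, so this is first inversion (figured bass 6/5).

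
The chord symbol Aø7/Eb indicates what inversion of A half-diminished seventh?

Aø7/Eb means A half-diminished seventh with Eb in the bass. Eb is the fifth of A half-diminished seventh (A–C–Eb–G), so this is second inversion.

second inversion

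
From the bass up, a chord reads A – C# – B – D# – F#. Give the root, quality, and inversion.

B dominant ninth, third inversion

Reducing to letter names: A, C#, B, D#, F#. These stack in thirds as B–D#–F#–A–C# — a B dominant ninth chord.
A is the seventh of B dominant ninth; seventh in the bass means third inversion.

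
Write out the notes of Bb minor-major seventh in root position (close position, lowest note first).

Spelling Bb minor-major seventh: Bb–Db–F–A. In root position the root is bass, giving Bb, Db, F, A from the bottom.

Bb, Db, F, A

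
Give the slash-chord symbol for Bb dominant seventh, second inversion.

Bb7/F

Second inversion of Bb dominant seventh has the fifth (F) in the bass. As a slash chord: Bb7/F.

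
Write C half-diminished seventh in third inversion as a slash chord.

Third inversion of C half-diminished seventh has the seventh (Bb) in the bass. As a slash chord: Cø7/Bb.

Cø7/Bb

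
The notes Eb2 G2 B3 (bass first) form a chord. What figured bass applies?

5/3

The notes Eb, G, B stack in thirds as Eb–G–B — an Eb augmented triad. The bass Eb is the root, so this is root position: figured 5/3.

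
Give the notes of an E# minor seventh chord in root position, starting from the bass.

E#, G#, B#, D#

E# minor seventh is E#–G#–B#–D#. Root position puts the root (E#) in the bass, with the remaining tones above: E#, G#, B#, D#.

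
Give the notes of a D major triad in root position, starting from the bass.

D, F#, A

The chord tones are D–F#–A. With the root (D) lowest for root position: D, F#, A.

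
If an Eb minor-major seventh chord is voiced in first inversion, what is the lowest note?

Gb

Eb minor-major seventh is Eb–Gb–Bb–D. First inversion places the third in the bass: Gb.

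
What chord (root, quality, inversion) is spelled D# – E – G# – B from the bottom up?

E major seventh, third inversion

Reducing to letter names: D#, E, G#, B. These stack in thirds as E–G#–B–D# — an E major seventh chord.
The lowest note is D#, the seventh of the chord, so this is third inversion (figured bass 4/2).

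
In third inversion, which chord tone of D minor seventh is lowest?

C

The seventh of D minor seventh (D–F–A–C) is C; that is the bass in third inversion.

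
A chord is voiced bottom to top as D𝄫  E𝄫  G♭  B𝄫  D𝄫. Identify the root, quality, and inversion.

Ebb dominant seventh, third inversion

Reducing to letter names: Dbb, Ebb, Gb, Bbb. These stack in thirds as Ebb–Gb–Bbb–Dbb — an Ebb dominant seventh chord.
Dbb is the seventh of Ebb dominant seventh; seventh in the bass means third inversion (figured bass 4/2).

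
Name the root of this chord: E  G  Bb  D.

E

The distinct letter names are E, G, Bb, D. Arranged as a stack of thirds they read E–G–Bb–D, so E is the root (an E half-diminished seventh chord).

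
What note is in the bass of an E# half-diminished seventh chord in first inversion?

G#

The third of E# half-diminished seventh (E#–G#–B–D#) is G#; that is the bass in first inversion.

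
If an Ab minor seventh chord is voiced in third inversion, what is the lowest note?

Gb

Ab minor seventh is Ab–Cb–Eb–Gb. Third inversion places the seventh in the bass: Gb.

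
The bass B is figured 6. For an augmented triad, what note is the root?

G

The figures 6 mean the third of the chord is in the bass. If B is the third of an augmented triad, the root is G (chord tones G–B–D#).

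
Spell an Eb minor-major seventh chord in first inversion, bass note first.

Spelling Eb minor-major seventh: Eb–Gb–Bb–D. In first inversion the third is bass, giving Gb, Bb, D, Eb from the bottom.

Gb, Bb, D, Eb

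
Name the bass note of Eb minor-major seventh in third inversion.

D

Eb minor-major seventh is Eb–Gb–Bb–D. Third inversion places the seventh in the bass: D.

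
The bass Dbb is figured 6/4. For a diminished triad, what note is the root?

The figures 6/4 mean the fifth of the chord is in the bass. If Dbb is the fifth of a diminished triad, the root is Gb (chord tones Gb–Bbb–Dbb).

Gb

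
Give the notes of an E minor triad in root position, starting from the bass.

E minor is E–G–B. Root position puts the root (E) in the bass, with the remaining tones above: E, G, B.

E, G, B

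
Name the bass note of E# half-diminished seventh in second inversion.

The fifth of E# half-diminished seventh (E#–G#–B–D#) is B; that is the bass in second inversion.

B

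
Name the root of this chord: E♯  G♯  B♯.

E#

The distinct letter names are E#, G#, B#. Arranged as a stack of thirds they read E#–G#–B#, so E# is the root (an E# minor triad).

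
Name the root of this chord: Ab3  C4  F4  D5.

D

The distinct letter names are Ab, C, F, D. Arranged as a stack of thirds they read D–F–Ab–C, so D is the root (a D half-diminished seventh chord).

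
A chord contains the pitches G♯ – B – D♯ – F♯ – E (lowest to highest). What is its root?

E

Reordering G#, B, D#, F#, E into stacked thirds gives E–G#–B–D#–F#; the bottom of that stack, E, is the root.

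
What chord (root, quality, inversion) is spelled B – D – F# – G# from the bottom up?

The pitch classes B, D, F#, G# arrange in thirds as G#–B–D–F#: a G# half-diminished seventh chord.
With the third (B) in the bass, the chord is in first inversion (figured bass 6/5).

G# half-diminished seventh, first inversion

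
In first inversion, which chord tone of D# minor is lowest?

In first inversion the third is lowest. For D# minor (D#–F#–A#) that is F#.

F#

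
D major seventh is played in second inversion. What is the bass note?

The fifth of D major seventh (D–F#–A–C#) is A; that is the bass in second inversion.

A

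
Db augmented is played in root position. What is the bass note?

Db

Db augmented is Db–F–A. Root position places the root in the bass: Db.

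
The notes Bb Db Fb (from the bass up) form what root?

Reordering Bb, Db, Fb into stacked thirds gives Bb–Db–Fb; the bottom of that stack, Bb, is the root.

Bb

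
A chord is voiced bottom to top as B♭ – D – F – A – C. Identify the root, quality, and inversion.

Bb major ninth, root position

The distinct note names are Bb, D, F, A, C. Stacked in thirds they read Bb–D–F–A–C, which is a major ninth chord on Bb.
The lowest note is Bb, the root of the chord, so this is root position.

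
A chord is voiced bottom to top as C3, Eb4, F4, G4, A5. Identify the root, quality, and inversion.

F dominant ninth, second inversion

Reducing to letter names: C, Eb, F, G, A. These stack in thirds as F–A–C–Eb–G — an F dominant ninth chord.
C is the fifth of F dominant ninth; fifth in the bass means second inversion.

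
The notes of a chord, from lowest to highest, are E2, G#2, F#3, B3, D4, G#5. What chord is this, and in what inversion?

E dominant ninth, root position

Reducing to letter names: E, G#, F#, B, D. These stack in thirds as E–G#–B–D–F# — an E dominant ninth chord.
E is the root of E dominant ninth; root in the bass means root position.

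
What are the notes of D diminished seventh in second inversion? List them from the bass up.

The chord tones are D–F–Ab–Cb. With the fifth (Ab) lowest for second inversion: Ab, Cb, D, F.

Ab, Cb, D, F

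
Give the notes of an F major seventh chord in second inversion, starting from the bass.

C, E, F, A

Spelling F major seventh: F–A–C–E. In second inversion the fifth is bass, giving C, E, F, A from the bottom.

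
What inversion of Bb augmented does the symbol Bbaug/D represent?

Bbaug/D means Bb augmented with D in the bass. D is the third of Bb augmented (Bb–D–F#), so this is first inversion.

first inversion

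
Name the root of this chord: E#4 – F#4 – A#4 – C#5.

F#

E#, F#, A#, C# are the tones of an F# major seventh chord (F#–A#–C#–E#), making F# the root.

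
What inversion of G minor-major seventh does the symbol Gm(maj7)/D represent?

second inversion

Gm(maj7)/D means G minor-major seventh with D in the bass. D is the fifth of G minor-major seventh (G–Bb–D–F#), so this is second inversion.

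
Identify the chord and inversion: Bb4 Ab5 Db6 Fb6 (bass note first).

The pitch classes Bb, Ab, Db, Fb arrange in thirds as Bb–Db–Fb–Ab: a Bb half-diminished seventh chord.
Bb is the root of Bb half-diminished seventh; root in the bass means root position (figured bass 7).

Bb half-diminished seventh, root position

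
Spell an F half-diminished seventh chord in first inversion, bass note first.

Ab, Cb, Eb, F

F half-diminished seventh is F–Ab–Cb–Eb. First inversion puts the third (Ab) in the bass, with the remaining tones above: Ab, Cb, Eb, F.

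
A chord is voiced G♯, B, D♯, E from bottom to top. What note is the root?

The distinct letter names are G#, B, D#, E. Arranged as a stack of thirds they read E–G#–B–D#, so E is the root (an E major seventh chord).

E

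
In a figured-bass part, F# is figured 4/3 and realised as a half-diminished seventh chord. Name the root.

The figures 4/3 mean the fifth of the chord is in the bass. If F# is the fifth of a half-diminished seventh chord, the root is B# (chord tones B#–D#–F#–A#).

B#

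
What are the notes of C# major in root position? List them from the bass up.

C# major is C#–E#–G#. Root position puts the root (C#) in the bass, with the remaining tones above: C#, E#, G#.

C#, E#, G#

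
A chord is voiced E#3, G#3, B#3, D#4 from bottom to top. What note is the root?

E#

The distinct letter names are E#, G#, B#, D#. Arranged as a stack of thirds they read E#–G#–B#–D#, so E# is the root (an E# minor seventh chord).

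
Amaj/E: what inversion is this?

Amaj/E means A major with E in the bass. E is the fifth of A major (A–C#–E), so this is second inversion.

second inversion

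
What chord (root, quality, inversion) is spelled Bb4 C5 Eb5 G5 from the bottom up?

The distinct note names are Bb, C, Eb, G. Stacked in thirds they read C–Eb–G–Bb, which is a minor seventh chord on C.
Bb is the seventh of C minor seventh; seventh in the bass means third inversion (figured bass 4/2).

C minor seventh, third inversion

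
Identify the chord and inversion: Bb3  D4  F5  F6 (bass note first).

The pitch classes Bb, D, F arrange in thirds as Bb–D–F: a Bb major triad.
Bb is the root of Bb major; root in the bass means root position (figured bass 5/3).

Bb major, root position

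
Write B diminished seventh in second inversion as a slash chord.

Bdim7/F

Second inversion of B diminished seventh has the fifth (F) in the bass. As a slash chord: Bdim7/F.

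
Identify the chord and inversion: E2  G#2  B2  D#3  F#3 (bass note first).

E major ninth, root position

The pitch classes E, G#, B, D#, F# arrange in thirds as E–G#–B–D#–F#: an E major ninth chord.
The lowest note is E, the root of the chord, so this is root position.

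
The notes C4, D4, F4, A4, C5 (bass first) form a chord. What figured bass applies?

4/2

The notes C, D, F, A stack in thirds as D–F–A–C — a D minor seventh chord. The bass C is the seventh, so this is third inversion: figured 4/2.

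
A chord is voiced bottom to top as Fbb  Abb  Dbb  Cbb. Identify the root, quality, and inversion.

The pitch classes Fbb, Abb, Dbb, Cbb arrange in thirds as Dbb–Fbb–Abb–Cbb: a Dbb minor seventh chord.
The lowest note is Fbb, the third of the chord, so this is first inversion (figured bass 6/5).

Dbb minor seventh, first inversion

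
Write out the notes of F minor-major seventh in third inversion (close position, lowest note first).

E, F, Ab, C

Spelling F minor-major seventh: F–Ab–C–E. In third inversion the seventh is bass, giving E, F, Ab, C from the bottom.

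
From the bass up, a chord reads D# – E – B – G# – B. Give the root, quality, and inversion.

Reducing to letter names: D#, E, B, G#. These stack in thirds as E–G#–B–D# — an E major seventh chord.
The lowest note is D#, the seventh of the chord, so this is third inversion (figured bass 4/2).

E major seventh, third inversion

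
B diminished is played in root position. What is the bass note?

B

The root of B diminished (B–D–F) is B; that is the bass in root position.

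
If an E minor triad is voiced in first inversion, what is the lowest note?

G

The third of E minor (E–G–B) is G; that is the bass in first inversion.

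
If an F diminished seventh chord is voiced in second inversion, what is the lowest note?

Cb

The fifth of F diminished seventh (F–Ab–Cb–Ebb) is Cb; that is the bass in second inversion.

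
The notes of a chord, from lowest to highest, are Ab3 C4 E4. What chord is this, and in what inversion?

Ab augmented, root position

The pitch classes Ab, C, E arrange in thirds as Ab–C–E: an Ab augmented triad.
With the root (Ab) in the bass, the chord is in root position (figured bass 5/3).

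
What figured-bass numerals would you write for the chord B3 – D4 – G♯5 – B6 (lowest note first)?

The notes B, D, G# stack in thirds as G#–B–D — a G# diminished triad. The bass B is the third, so this is first inversion: figured 6.

6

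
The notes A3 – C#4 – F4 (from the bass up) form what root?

Reordering A, C#, F into stacked thirds gives F–A–C#; the bottom of that stack, F, is the root.

F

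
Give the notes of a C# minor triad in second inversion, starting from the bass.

G#, C#, E

C# minor is C#–E–G#. Second inversion puts the fifth (G#) in the bass, with the remaining tones above: G#, C#, E.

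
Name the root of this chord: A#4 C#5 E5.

A#

A#, C#, E are the tones of an A# diminished triad (A#–C#–E), making A# the root.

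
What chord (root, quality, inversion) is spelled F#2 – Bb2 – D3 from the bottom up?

Bb augmented, second inversion

The pitch classes F#, Bb, D arrange in thirds as Bb–D–F#: a Bb augmented triad.
The lowest note is F#, the fifth of the chord, so this is second inversion (figured bass 6/4).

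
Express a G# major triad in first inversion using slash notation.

First inversion of G# major has the third (B#) in the bass. As a slash chord: G#/B#.

G#/B#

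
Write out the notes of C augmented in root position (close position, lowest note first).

C, E, G#

The chord tones are C–E–G#. With the root (C) lowest for root position: C, E, G#.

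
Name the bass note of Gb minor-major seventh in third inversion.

Gb minor-major seventh is Gb–Bbb–Db–F. Third inversion places the seventh in the bass: F.

F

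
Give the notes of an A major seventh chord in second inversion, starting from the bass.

E, G#, A, C#

The chord tones are A–C#–E–G#. With the fifth (E) lowest for second inversion: E, G#, A, C#.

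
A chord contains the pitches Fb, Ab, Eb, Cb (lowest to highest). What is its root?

Reordering Fb, Ab, Eb, Cb into stacked thirds gives Fb–Ab–Cb–Eb; the bottom of that stack, Fb, is the root.

Fb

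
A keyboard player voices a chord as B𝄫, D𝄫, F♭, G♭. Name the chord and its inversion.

Gb half-diminished seventh, first inversion

The pitch classes Bbb, Dbb, Fb, Gb arrange in thirds as Gb–Bbb–Dbb–Fb: a Gb half-diminished seventh chord.
The lowest note is Bbb, the third of the chord, so this is first inversion (figured bass 6/5).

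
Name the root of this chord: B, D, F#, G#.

G#

B, D, F#, G# are the tones of a G# half-diminished seventh chord (G#–B–D–F#), making G# the root.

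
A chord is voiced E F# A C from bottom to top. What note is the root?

F#

E, F#, A, C are the tones of an F# half-diminished seventh chord (F#–A–C–E), making F# the root.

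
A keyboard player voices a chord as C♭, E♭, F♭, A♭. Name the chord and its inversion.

Fb major seventh, second inversion

Reducing to letter names: Cb, Eb, Fb, Ab. These stack in thirds as Fb–Ab–Cb–Eb — an Fb major seventh chord.
With the fifth (Cb) in the bass, the chord is in second inversion (figured bass 4/3).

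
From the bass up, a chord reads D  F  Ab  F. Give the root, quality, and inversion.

D diminished, root position

The distinct note names are D, F, Ab. Stacked in thirds they read D–F–Ab, which is a diminished triad on D.
D is the root of D diminished; root in the bass means root position (figured bass 5/3).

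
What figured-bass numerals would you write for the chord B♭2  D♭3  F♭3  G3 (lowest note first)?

The notes Bb, Db, Fb, G stack in thirds as G–Bb–Db–Fb — a G diminished seventh chord. The bass Bb is the third, so this is first inversion: figured 6/5.

6/5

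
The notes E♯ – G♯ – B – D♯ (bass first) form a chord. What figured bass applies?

The notes E#, G#, B, D# stack in thirds as E#–G#–B–D# — an E# half-diminished seventh chord. The bass E# is the root, so this is root position: figured 7.

7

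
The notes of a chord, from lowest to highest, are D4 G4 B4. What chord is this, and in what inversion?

The pitch classes D, G, B arrange in thirds as G–B–D: a G major triad.
With the fifth (D) in the bass, the chord is in second inversion (figured bass 6/4).

G major, second inversion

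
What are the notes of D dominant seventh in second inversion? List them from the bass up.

Spelling D dominant seventh: D–F#–A–C. In second inversion the fifth is bass, giving A, C, D, F# from the bottom.

A, C, D, F#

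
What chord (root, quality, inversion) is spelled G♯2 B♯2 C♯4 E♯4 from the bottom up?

C# major seventh, second inversion

The pitch classes G#, B#, C#, E# arrange in thirds as C#–E#–G#–B#: a C# major seventh chord.
G# is the fifth of C# major seventh; fifth in the bass means second inversion (figured bass 4/3).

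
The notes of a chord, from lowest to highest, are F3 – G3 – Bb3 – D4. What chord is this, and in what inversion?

The distinct note names are F, G, Bb, D. Stacked in thirds they read G–Bb–D–F, which is a minor seventh chord on G.
With the seventh (F) in the bass, the chord is in third inversion (figured bass 4/2).

G minor seventh, third inversion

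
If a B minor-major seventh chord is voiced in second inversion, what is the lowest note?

B minor-major seventh is B–D–F#–A#. Second inversion places the fifth in the bass: F#.

F#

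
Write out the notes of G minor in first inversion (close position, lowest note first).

Bb, D, G

G minor is G–Bb–D. First inversion puts the third (Bb) in the bass, with the remaining tones above: Bb, D, G.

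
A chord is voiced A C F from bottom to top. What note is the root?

The distinct letter names are A, C, F. Arranged as a stack of thirds they read F–A–C, so F is the root (an F major triad).

F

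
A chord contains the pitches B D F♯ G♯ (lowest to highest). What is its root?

G#

B, D, F#, G# are the tones of a G# half-diminished seventh chord (G#–B–D–F#), making G# the root.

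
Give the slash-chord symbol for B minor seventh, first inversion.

First inversion of B minor seventh has the third (D) in the bass. As a slash chord: Bm7/D.

Bm7/D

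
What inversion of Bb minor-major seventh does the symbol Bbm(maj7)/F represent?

second inversion

Bbm(maj7)/F means Bb minor-major seventh with F in the bass. F is the fifth of Bb minor-major seventh (Bb–Db–F–A), so this is second inversion.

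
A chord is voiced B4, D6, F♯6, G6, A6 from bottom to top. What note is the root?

G

B, D, F#, G, A are the tones of a G major ninth chord (G–B–D–F#–A), making G the root.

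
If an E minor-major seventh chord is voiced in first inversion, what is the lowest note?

In first inversion the third is lowest. For E minor-major seventh (E–G–B–D#) that is G.

G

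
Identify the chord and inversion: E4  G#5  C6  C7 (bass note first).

Reducing to letter names: E, G#, C. These stack in thirds as C–E–G# — a C augmented triad.
With the third (E) in the bass, the chord is in first inversion (figured bass 6).

C augmented, first inversion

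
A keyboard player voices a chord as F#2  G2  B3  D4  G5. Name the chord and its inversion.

G major seventh, third inversion

Reducing to letter names: F#, G, B, D. These stack in thirds as G–B–D–F# — a G major seventh chord.
With the seventh (F#) in the bass, the chord is in third inversion (figured bass 4/2).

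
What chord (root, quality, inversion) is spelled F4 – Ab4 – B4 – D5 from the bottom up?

B diminished seventh, second inversion

The distinct note names are F, Ab, B, D. Stacked in thirds they read B–D–F–Ab, which is a diminished seventh chord on B.
The lowest note is F, the fifth of the chord, so this is second inversion (figured bass 4/3).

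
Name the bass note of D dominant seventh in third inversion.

C

D dominant seventh is D–F#–A–C. Third inversion places the seventh in the bass: C.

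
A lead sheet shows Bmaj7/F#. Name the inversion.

second inversion

Bmaj7/F# means B major seventh with F# in the bass. F# is the fifth of B major seventh (B–D#–F#–A#), so this is second inversion.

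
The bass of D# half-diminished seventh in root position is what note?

D# half-diminished seventh is D#–F#–A–C#. Root position places the root in the bass: D#.

D#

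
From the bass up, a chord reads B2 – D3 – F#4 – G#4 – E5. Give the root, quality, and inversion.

E dominant ninth, second inversion

The pitch classes B, D, F#, G#, E arrange in thirds as E–G#–B–D–F#: an E dominant ninth chord.
B is the fifth of E dominant ninth; fifth in the bass means second inversion.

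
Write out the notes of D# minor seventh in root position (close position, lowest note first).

The chord tones are D#–F#–A#–C#. With the root (D#) lowest for root position: D#, F#, A#, C#.

D#, F#, A#, C#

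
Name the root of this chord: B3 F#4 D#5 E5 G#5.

The distinct letter names are B, F#, D#, E, G#. Arranged as a stack of thirds they read E–G#–B–D#–F#, so E is the root (an E major ninth chord).

E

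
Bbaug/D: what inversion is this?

Bbaug/D means Bb augmented with D in the bass. D is the third of Bb augmented (Bb–D–F#), so this is first inversion.

first inversion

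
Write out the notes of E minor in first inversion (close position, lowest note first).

E minor is E–G–B. First inversion puts the third (G) in the bass, with the remaining tones above: G, B, E.

G, B, E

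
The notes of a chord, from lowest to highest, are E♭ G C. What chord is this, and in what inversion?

Reducing to letter names: Eb, G, C. These stack in thirds as C–Eb–G — a C minor triad.
With the third (Eb) in the bass, the chord is in first inversion (figured bass 6).

C minor, first inversion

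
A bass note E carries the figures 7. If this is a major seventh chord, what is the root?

The figures 7 mean the root of the chord is in the bass. If E is the root of a major seventh chord, the root is E (chord tones E–G#–B–D#).

E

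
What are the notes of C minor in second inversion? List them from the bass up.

C minor is C–Eb–G. Second inversion puts the fifth (G) in the bass, with the remaining tones above: G, C, Eb.

G, C, Eb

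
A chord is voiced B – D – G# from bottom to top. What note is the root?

Reordering B, D, G# into stacked thirds gives G#–B–D; the bottom of that stack, G#, is the root.

G#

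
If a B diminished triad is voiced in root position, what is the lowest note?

B

The root of B diminished (B–D–F) is B; that is the bass in root position.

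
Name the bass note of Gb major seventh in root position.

Gb

In root position the root is lowest. For Gb major seventh (Gb–Bb–Db–F) that is Gb.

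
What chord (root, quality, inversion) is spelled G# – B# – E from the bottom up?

The distinct note names are G#, B#, E. Stacked in thirds they read E–G#–B#, which is an augmented triad on E.
The lowest note is G#, the third of the chord, so this is first inversion (figured bass 6).

E augmented, first inversion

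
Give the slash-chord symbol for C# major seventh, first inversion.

C#maj7/E#

First inversion of C# major seventh has the third (E#) in the bass. As a slash chord: C#maj7/E#.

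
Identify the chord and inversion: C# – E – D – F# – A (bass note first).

D major ninth, third inversion

Reducing to letter names: C#, E, D, F#, A. These stack in thirds as D–F#–A–C#–E — a D major ninth chord.
With the seventh (C#) in the bass, the chord is in third inversion.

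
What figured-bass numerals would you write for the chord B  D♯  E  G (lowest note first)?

The notes B, D#, E, G stack in thirds as E–G–B–D# — an E minor-major seventh chord. The bass B is the fifth, so this is second inversion: figured 4/3.

4/3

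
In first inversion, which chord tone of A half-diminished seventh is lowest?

C

A half-diminished seventh is A–C–Eb–G. First inversion places the third in the bass: C.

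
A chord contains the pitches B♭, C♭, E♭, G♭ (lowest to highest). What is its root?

Bb, Cb, Eb, Gb are the tones of a Cb major seventh chord (Cb–Eb–Gb–Bb), making Cb the root.

Cb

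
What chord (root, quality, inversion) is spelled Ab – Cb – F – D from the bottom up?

The pitch classes Ab, Cb, F, D arrange in thirds as D–F–Ab–Cb: a D diminished seventh chord.
The lowest note is Ab, the fifth of the chord, so this is second inversion (figured bass 4/3).

D diminished seventh, second inversion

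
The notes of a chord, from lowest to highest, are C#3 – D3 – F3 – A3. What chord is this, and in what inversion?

Reducing to letter names: C#, D, F, A. These stack in thirds as D–F–A–C# — a D minor-major seventh chord.
With the seventh (C#) in the bass, the chord is in third inversion (figured bass 4/2).

D minor-major seventh, third inversion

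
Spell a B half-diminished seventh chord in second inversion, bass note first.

B half-diminished seventh is B–D–F–A. Second inversion puts the fifth (F) in the bass, with the remaining tones above: F, A, B, D.

F, A, B, D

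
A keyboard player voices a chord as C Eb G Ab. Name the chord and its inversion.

Ab major seventh, first inversion

Reducing to letter names: C, Eb, G, Ab. These stack in thirds as Ab–C–Eb–G — an Ab major seventh chord.
With the third (C) in the bass, the chord is in first inversion (figured bass 6/5).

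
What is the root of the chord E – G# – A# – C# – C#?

E, G#, A#, C# are the tones of an A# half-diminished seventh chord (A#–C#–E–G#), making A# the root.

A#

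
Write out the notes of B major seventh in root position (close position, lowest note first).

The chord tones are B–D#–F#–A#. With the root (B) lowest for root position: B, D#, F#, A#.

B, D#, F#, A#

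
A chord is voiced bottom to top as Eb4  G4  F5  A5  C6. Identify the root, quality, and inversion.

The distinct note names are Eb, G, F, A, C. Stacked in thirds they read F–A–C–Eb–G, which is a dominant ninth chord on F.
With the seventh (Eb) in the bass, the chord is in third inversion.

F dominant ninth, third inversion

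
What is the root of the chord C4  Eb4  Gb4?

Reordering C, Eb, Gb into stacked thirds gives C–Eb–Gb; the bottom of that stack, C, is the root.

C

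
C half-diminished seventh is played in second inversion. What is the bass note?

Gb

In second inversion the fifth is lowest. For C half-diminished seventh (C–Eb–Gb–Bb) that is Gb.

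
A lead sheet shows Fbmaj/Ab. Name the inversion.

first inversion

Fbmaj/Ab means Fb major with Ab in the bass. Ab is the third of Fb major (Fb–Ab–Cb), so this is first inversion.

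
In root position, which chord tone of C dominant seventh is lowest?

C dominant seventh is C–E–G–Bb. Root position places the root in the bass: C.

C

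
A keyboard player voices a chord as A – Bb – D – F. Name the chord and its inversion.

The distinct note names are A, Bb, D, F. Stacked in thirds they read Bb–D–F–A, which is a major seventh chord on Bb.
With the seventh (A) in the bass, the chord is in third inversion (figured bass 4/2).

Bb major seventh, third inversion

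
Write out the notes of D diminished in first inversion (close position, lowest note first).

F, Ab, D

D diminished is D–F–Ab. First inversion puts the third (F) in the bass, with the remaining tones above: F, Ab, D.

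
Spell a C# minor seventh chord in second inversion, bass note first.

Spelling C# minor seventh: C#–E–G#–B. In second inversion the fifth is bass, giving G#, B, C#, E from the bottom.

G#, B, C#, E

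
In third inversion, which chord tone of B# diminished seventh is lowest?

The seventh of B# diminished seventh (B#–D#–F#–A) is A; that is the bass in third inversion.

A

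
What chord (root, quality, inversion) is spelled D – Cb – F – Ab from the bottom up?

The pitch classes D, Cb, F, Ab arrange in thirds as D–F–Ab–Cb: a D diminished seventh chord.
D is the root of D diminished seventh; root in the bass means root position (figured bass 7).

D diminished seventh, root position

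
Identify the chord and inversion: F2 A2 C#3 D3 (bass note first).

D minor-major seventh, first inversion

The pitch classes F, A, C#, D arrange in thirds as D–F–A–C#: a D minor-major seventh chord.
F is the third of D minor-major seventh; third in the bass means first inversion (figured bass 6/5).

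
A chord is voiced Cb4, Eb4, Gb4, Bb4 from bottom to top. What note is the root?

Cb

Cb, Eb, Gb, Bb are the tones of a Cb major seventh chord (Cb–Eb–Gb–Bb), making Cb the root.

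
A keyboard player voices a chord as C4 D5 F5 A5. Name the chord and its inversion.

Reducing to letter names: C, D, F, A. These stack in thirds as D–F–A–C — a D minor seventh chord.
With the seventh (C) in the bass, the chord is in third inversion (figured bass 4/2).

D minor seventh, third inversion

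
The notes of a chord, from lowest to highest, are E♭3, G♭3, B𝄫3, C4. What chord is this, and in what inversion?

C diminished seventh, first inversion

The pitch classes Eb, Gb, Bbb, C arrange in thirds as C–Eb–Gb–Bbb: a C diminished seventh chord.
With the third (Eb) in the bass, the chord is in first inversion (figured bass 6/5).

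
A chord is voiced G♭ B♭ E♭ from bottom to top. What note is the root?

The distinct letter names are Gb, Bb, Eb. Arranged as a stack of thirds they read Eb–Gb–Bb, so Eb is the root (an Eb minor triad).

Eb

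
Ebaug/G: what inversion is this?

first inversion

Ebaug/G means Eb augmented with G in the bass. G is the third of Eb augmented (Eb–G–B), so this is first inversion.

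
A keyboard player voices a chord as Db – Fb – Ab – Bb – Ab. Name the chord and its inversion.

Bb half-diminished seventh, first inversion

The pitch classes Db, Fb, Ab, Bb arrange in thirds as Bb–Db–Fb–Ab: a Bb half-diminished seventh chord.
The lowest note is Db, the third of the chord, so this is first inversion (figured bass 6/5).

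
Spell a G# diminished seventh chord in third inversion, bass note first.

F, G#, B, D

G# diminished seventh is G#–B–D–F. Third inversion puts the seventh (F) in the bass, with the remaining tones above: F, G#, B, D.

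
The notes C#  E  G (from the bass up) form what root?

C#

C#, E, G are the tones of a C# diminished triad (C#–E–G), making C# the root.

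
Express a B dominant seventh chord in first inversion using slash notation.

B7/D#

First inversion of B dominant seventh has the third (D#) in the bass. As a slash chord: B7/D#.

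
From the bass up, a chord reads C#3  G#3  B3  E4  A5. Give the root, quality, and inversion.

A major ninth, first inversion

The distinct note names are C#, G#, B, E, A. Stacked in thirds they read A–C#–E–G#–B, which is a major ninth chord on A.
C# is the third of A major ninth; third in the bass means first inversion.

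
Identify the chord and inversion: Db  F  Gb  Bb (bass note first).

Gb major seventh, second inversion

Reducing to letter names: Db, F, Gb, Bb. These stack in thirds as Gb–Bb–Db–F — a Gb major seventh chord.
The lowest note is Db, the fifth of the chord, so this is second inversion (figured bass 4/3).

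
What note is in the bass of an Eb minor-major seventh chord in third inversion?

The seventh of Eb minor-major seventh (Eb–Gb–Bb–D) is D; that is the bass in third inversion.

D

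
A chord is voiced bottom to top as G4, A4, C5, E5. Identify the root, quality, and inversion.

The distinct note names are G, A, C, E. Stacked in thirds they read A–C–E–G, which is a minor seventh chord on A.
G is the seventh of A minor seventh; seventh in the bass means third inversion (figured bass 4/2).

A minor seventh, third inversion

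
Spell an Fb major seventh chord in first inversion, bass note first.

Spelling Fb major seventh: Fb–Ab–Cb–Eb. In first inversion the third is bass, giving Ab, Cb, Eb, Fb from the bottom.

Ab, Cb, Eb, Fb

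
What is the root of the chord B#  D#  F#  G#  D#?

G#

B#, D#, F#, G# are the tones of a G# dominant seventh chord (G#–B#–D#–F#), making G# the root.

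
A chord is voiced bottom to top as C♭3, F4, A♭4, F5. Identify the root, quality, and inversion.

F diminished, second inversion

Reducing to letter names: Cb, F, Ab. These stack in thirds as F–Ab–Cb — an F diminished triad.
The lowest note is Cb, the fifth of the chord, so this is second inversion (figured bass 6/4).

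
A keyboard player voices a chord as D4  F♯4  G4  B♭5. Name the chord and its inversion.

G minor-major seventh, second inversion

Reducing to letter names: D, F#, G, Bb. These stack in thirds as G–Bb–D–F# — a G minor-major seventh chord.
With the fifth (D) in the bass, the chord is in second inversion (figured bass 4/3).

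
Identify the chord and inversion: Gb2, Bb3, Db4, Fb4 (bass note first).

The distinct note names are Gb, Bb, Db, Fb. Stacked in thirds they read Gb–Bb–Db–Fb, which is a dominant seventh chord on Gb.
Gb is the root of Gb dominant seventh; root in the bass means root position (figured bass 7).

Gb dominant seventh, root position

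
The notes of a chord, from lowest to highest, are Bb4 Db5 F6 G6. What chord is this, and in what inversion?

G half-diminished seventh, first inversion

The distinct note names are Bb, Db, F, G. Stacked in thirds they read G–Bb–Db–F, which is a half-diminished seventh chord on G.
Bb is the third of G half-diminished seventh; third in the bass means first inversion (figured bass 6/5).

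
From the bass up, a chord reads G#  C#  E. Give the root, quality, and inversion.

The pitch classes G#, C#, E arrange in thirds as C#–E–G#: a C# minor triad.
G# is the fifth of C# minor; fifth in the bass means second inversion (figured bass 6/4).

C# minor, second inversion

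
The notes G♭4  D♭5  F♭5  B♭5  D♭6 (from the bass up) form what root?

The distinct letter names are Gb, Db, Fb, Bb. Arranged as a stack of thirds they read Gb–Bb–Db–Fb, so Gb is the root (a Gb dominant seventh chord).

Gb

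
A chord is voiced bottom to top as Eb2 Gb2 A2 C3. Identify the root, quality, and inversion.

A diminished seventh, second inversion

Reducing to letter names: Eb, Gb, A, C. These stack in thirds as A–C–Eb–Gb — an A diminished seventh chord.
With the fifth (Eb) in the bass, the chord is in second inversion (figured bass 4/3).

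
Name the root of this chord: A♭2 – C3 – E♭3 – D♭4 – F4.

The distinct letter names are Ab, C, Eb, Db, F. Arranged as a stack of thirds they read Db–F–Ab–C–Eb, so Db is the root (a Db major ninth chord).

Db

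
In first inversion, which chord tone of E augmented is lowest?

The third of E augmented (E–G#–B#) is G#; that is the bass in first inversion.

G#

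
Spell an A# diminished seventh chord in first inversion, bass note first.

The chord tones are A#–C#–E–G. With the third (C#) lowest for first inversion: C#, E, G, A#.

C#, E, G, A#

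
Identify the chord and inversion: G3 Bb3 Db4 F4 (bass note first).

Reducing to letter names: G, Bb, Db, F. These stack in thirds as G–Bb–Db–F — a G half-diminished seventh chord.
G is the root of G half-diminished seventh; root in the bass means root position (figured bass 7).

G half-diminished seventh, root position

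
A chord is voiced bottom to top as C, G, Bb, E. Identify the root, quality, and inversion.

Reducing to letter names: C, G, Bb, E. These stack in thirds as C–E–G–Bb — a C dominant seventh chord.
C is the root of C dominant seventh; root in the bass means root position (figured bass 7).

C dominant seventh, root position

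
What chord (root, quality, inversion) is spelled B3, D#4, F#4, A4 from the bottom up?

B dominant seventh, root position

The pitch classes B, D#, F#, A arrange in thirds as B–D#–F#–A: a B dominant seventh chord.
With the root (B) in the bass, the chord is in root position (figured bass 7).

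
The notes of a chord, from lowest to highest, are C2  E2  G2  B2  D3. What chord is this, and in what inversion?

Reducing to letter names: C, E, G, B, D. These stack in thirds as C–E–G–B–D — a C major ninth chord.
The lowest note is C, the root of the chord, so this is root position.

C major ninth, root position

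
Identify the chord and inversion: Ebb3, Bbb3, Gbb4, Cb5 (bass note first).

Cb half-diminished seventh, first inversion

The pitch classes Ebb, Bbb, Gbb, Cb arrange in thirds as Cb–Ebb–Gbb–Bbb: a Cb half-diminished seventh chord.
With the third (Ebb) in the bass, the chord is in first inversion (figured bass 6/5).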